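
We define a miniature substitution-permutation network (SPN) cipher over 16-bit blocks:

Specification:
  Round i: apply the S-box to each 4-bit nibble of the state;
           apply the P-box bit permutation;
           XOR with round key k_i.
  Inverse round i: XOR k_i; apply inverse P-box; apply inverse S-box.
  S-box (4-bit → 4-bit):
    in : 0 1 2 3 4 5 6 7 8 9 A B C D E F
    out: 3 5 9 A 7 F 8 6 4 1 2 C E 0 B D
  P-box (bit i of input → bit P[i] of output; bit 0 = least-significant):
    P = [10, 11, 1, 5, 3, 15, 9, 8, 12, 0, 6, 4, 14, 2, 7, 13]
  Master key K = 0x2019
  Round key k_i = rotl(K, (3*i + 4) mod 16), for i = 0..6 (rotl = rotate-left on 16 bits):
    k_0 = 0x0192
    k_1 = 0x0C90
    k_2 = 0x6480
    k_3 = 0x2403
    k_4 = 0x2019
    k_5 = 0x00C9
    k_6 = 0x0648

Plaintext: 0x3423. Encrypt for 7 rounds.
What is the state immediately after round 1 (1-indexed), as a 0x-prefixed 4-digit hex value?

0x38FF

s_0 = plaintext = 0x3423
s_1 = Round(s_0, k_0) = 0x38FF
s_2 = Round(s_1, k_1) = 0x2BFE
s_3 = Round(s_2, k_2) = 0x0BF8
s_4 = Round(s_3, k_3) = 0x675D
s_5 = Round(s_4, k_4) = 0x8350
s_6 = Round(s_5, k_5) = 0x8F50
s_7 = Round(s_6, k_6) = 0x9990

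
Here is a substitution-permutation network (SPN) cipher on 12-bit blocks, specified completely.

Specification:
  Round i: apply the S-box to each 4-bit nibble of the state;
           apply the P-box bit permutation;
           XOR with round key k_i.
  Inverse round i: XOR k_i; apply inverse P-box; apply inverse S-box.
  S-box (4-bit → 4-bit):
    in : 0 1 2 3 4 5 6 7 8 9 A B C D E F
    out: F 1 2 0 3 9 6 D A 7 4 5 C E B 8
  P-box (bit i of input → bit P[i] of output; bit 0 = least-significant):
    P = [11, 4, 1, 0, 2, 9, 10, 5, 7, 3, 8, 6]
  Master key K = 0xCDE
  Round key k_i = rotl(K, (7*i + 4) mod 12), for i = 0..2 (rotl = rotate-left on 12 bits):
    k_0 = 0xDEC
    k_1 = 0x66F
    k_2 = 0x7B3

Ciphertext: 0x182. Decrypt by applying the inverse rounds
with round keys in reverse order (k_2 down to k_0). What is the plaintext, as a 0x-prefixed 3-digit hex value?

0x168

s_0 = ciphertext = 0x182
s_1 = InvRound(s_0, k_2) = 0x3D8
s_2 = InvRound(s_1, k_1) = 0xB7D
s_3 = InvRound(s_2, k_0) = 0x168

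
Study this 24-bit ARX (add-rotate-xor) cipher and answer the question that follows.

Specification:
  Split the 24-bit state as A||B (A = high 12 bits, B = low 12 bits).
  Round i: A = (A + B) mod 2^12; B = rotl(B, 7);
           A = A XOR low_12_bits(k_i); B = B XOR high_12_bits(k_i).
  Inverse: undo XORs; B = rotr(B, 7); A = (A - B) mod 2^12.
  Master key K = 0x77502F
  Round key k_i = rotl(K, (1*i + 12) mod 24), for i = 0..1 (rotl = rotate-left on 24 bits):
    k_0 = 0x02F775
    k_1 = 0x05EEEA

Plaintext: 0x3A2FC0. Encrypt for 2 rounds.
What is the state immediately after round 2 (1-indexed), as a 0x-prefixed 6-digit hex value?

s_0 = plaintext = 0x3A2FC0
s_1 = Round(s_0, k_0) = 0x417051
s_2 = Round(s_1, k_1) = 0xA828DC

0xA828DC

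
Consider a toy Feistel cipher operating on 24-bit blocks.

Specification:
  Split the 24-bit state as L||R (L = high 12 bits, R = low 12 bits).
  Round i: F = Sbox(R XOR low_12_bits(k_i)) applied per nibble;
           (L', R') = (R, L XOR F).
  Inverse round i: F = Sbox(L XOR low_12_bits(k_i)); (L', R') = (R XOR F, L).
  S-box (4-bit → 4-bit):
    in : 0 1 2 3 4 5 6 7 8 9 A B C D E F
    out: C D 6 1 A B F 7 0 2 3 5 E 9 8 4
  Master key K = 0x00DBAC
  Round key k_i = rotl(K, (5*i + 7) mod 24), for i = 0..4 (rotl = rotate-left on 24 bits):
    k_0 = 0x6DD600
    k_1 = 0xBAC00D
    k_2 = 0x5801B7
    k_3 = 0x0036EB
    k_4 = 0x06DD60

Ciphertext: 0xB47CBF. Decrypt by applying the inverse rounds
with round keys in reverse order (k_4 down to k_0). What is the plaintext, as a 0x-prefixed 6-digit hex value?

0x6DA8E6

s_0 = ciphertext = 0xB47CBF
s_1 = InvRound(s_0, k_4) = 0x3D8B47
s_2 = InvRound(s_1, k_3) = 0x0563D8
s_3 = InvRound(s_2, k_2) = 0xE55056
s_4 = InvRound(s_3, k_1) = 0x8E6E55
s_5 = InvRound(s_4, k_0) = 0x6DA8E6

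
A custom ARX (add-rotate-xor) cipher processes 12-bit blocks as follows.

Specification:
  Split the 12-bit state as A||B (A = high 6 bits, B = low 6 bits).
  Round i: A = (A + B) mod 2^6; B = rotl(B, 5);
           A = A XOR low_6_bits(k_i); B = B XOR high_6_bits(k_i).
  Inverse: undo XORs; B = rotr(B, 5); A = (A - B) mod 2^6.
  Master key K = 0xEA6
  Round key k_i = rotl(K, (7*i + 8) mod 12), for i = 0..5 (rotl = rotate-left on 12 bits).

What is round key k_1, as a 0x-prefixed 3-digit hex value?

K = 0xEA6
k_0 = rotl(K, (7*0+8) mod 12) = rotl(K, 8) = 0x6EA
k_1 = rotl(K, (7*1+8) mod 12) = rotl(K, 3) = 0x537

0x537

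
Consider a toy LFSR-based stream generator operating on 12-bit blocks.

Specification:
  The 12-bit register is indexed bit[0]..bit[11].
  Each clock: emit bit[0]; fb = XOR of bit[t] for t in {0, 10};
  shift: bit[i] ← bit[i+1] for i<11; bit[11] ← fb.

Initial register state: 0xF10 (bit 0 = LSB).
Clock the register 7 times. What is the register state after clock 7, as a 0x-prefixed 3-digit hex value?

reg_0 = 0xF10
clock 1: out=0, reg = 0xF88
clock 2: out=0, reg = 0xFC4
clock 3: out=0, reg = 0xFE2
clock 4: out=0, reg = 0xFF1
clock 5: out=1, reg = 0x7F8
clock 6: out=0, reg = 0xBFC
clock 7: out=0, reg = 0x5FE

0x5FE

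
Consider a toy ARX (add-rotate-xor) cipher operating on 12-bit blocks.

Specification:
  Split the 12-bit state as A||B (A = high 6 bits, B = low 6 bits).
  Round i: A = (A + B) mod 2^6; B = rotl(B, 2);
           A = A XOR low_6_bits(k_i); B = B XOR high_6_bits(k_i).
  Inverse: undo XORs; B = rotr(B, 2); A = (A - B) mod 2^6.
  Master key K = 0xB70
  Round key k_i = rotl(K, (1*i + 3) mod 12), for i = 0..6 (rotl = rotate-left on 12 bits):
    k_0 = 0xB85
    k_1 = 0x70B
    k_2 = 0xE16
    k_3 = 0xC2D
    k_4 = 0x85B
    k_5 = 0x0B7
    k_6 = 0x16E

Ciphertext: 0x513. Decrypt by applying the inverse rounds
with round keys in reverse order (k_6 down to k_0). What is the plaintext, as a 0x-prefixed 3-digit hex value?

0x08F

s_0 = ciphertext = 0x513
s_1 = InvRound(s_0, k_6) = 0x565
s_2 = InvRound(s_1, k_5) = 0xA79
s_3 = InvRound(s_2, k_4) = 0xB06
s_4 = InvRound(s_3, k_3) = 0x52D
s_5 = InvRound(s_4, k_2) = 0xB55
s_6 = InvRound(s_5, k_1) = 0x512
s_7 = InvRound(s_6, k_0) = 0x08F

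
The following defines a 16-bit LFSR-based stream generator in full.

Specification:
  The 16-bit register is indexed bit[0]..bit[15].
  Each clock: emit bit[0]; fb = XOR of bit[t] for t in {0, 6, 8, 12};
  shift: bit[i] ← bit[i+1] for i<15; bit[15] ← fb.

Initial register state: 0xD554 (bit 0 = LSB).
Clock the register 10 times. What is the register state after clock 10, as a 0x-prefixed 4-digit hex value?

0xD275

reg_0 = 0xD554
clock 1: out=0, reg = 0xEAAA
clock 2: out=0, reg = 0x7555
clock 3: out=1, reg = 0x3AAA
clock 4: out=0, reg = 0x9D55
clock 5: out=1, reg = 0x4EAA
clock 6: out=0, reg = 0x2755
clock 7: out=1, reg = 0x93AA
clock 8: out=0, reg = 0x49D5
clock 9: out=1, reg = 0xA4EA
clock 10: out=0, reg = 0xD275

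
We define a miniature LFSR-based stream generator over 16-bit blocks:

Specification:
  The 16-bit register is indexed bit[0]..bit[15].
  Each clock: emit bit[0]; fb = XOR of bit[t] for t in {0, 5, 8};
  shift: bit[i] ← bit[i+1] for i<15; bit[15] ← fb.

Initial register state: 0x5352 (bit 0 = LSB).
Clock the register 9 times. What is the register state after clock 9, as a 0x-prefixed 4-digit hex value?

reg_0 = 0x5352
clock 1: out=0, reg = 0xA9A9
clock 2: out=1, reg = 0xD4D4
clock 3: out=0, reg = 0x6A6A
clock 4: out=0, reg = 0xB535
clock 5: out=1, reg = 0xDA9A
clock 6: out=0, reg = 0x6D4D
clock 7: out=1, reg = 0x36A6
clock 8: out=0, reg = 0x9B53
clock 9: out=1, reg = 0x4DA9

0x4DA9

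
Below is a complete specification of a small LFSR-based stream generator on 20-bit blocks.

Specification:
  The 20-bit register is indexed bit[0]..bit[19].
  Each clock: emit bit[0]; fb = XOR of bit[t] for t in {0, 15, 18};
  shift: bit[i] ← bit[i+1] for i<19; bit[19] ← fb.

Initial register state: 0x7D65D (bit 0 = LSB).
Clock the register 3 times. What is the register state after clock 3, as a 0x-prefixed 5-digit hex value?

reg_0 = 0x7D65D
clock 1: out=1, reg = 0xBEB2E
clock 2: out=0, reg = 0xDF597
clock 3: out=1, reg = 0xEFACB

0xEFACB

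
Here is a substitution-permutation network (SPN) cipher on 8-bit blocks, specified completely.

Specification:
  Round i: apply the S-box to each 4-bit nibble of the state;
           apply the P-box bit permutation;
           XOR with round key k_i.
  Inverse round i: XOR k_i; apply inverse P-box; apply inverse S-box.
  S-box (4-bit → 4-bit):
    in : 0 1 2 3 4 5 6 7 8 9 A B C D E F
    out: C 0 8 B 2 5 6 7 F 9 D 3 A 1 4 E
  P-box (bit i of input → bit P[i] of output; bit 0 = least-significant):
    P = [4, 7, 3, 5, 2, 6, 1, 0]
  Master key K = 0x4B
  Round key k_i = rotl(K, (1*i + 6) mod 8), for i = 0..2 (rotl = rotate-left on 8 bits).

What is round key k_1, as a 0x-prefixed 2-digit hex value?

0xA5

K = 0x4B
k_0 = rotl(K, (1*0+6) mod 8) = rotl(K, 6) = 0xD2
k_1 = rotl(K, (1*1+6) mod 8) = rotl(K, 7) = 0xA5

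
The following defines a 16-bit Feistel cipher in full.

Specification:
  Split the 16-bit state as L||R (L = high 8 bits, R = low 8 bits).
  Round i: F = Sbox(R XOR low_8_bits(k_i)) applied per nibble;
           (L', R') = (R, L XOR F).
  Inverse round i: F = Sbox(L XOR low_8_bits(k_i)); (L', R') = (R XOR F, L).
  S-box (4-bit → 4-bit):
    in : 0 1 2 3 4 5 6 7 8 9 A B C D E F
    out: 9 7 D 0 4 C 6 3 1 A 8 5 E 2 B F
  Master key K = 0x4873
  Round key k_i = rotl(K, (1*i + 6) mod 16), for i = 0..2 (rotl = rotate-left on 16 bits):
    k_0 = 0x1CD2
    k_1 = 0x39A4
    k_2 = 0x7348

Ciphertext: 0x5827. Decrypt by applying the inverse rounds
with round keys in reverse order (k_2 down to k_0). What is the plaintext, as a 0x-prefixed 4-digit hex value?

s_0 = ciphertext = 0x5827
s_1 = InvRound(s_0, k_2) = 0x5E58
s_2 = InvRound(s_1, k_1) = 0xA05E
s_3 = InvRound(s_2, k_0) = 0x63A0

0x63A0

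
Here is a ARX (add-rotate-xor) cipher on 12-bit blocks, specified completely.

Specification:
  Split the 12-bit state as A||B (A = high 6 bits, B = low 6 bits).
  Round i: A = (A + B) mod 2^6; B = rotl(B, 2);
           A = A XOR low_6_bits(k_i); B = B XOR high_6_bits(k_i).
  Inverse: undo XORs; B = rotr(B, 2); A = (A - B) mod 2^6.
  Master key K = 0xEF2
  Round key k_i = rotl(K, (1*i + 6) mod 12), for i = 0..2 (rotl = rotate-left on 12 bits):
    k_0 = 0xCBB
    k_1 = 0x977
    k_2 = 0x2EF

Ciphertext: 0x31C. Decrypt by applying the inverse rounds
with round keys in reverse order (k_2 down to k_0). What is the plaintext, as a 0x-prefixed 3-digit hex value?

0x06D

s_0 = ciphertext = 0x31C
s_1 = InvRound(s_0, k_2) = 0xBB5
s_2 = InvRound(s_1, k_1) = 0x544
s_3 = InvRound(s_2, k_0) = 0x06D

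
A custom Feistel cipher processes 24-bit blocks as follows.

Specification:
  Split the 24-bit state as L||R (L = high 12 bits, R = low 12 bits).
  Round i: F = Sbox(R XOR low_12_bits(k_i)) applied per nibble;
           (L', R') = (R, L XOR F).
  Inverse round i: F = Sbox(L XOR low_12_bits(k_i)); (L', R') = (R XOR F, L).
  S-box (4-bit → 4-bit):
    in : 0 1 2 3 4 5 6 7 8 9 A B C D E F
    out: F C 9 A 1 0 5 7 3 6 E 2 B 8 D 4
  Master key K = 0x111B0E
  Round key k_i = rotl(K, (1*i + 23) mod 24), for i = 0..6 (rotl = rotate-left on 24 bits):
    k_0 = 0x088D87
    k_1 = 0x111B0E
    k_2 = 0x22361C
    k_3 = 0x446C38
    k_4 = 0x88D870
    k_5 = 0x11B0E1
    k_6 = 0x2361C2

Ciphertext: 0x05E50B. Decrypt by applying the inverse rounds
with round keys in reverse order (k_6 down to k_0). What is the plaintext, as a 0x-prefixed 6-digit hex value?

0xDE1553

s_0 = ciphertext = 0x05E50B
s_1 = InvRound(s_0, k_6) = 0x96005E
s_2 = InvRound(s_1, k_5) = 0x662960
s_3 = InvRound(s_2, k_4) = 0x4A9662
s_4 = InvRound(s_3, k_3) = 0x50E4A9
s_5 = InvRound(s_4, k_2) = 0xE6050E
s_6 = InvRound(s_5, k_1) = 0x553E60
s_7 = InvRound(s_6, k_0) = 0xDE1553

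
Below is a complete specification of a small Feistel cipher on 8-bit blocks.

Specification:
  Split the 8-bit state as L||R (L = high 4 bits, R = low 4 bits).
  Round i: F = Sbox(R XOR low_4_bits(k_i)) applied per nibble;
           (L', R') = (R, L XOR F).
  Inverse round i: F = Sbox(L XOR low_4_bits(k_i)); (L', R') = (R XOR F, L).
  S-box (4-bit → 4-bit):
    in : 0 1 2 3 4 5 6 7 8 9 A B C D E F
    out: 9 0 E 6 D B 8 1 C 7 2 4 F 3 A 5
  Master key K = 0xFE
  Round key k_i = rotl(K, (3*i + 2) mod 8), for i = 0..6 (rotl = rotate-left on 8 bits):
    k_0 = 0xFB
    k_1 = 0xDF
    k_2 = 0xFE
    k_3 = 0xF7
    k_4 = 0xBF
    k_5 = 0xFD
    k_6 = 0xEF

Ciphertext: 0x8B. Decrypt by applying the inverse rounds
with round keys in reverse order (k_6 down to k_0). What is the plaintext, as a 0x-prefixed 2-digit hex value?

0xCC

s_0 = ciphertext = 0x8B
s_1 = InvRound(s_0, k_6) = 0xA8
s_2 = InvRound(s_1, k_5) = 0x9A
s_3 = InvRound(s_2, k_4) = 0x29
s_4 = InvRound(s_3, k_3) = 0x22
s_5 = InvRound(s_4, k_2) = 0xD2
s_6 = InvRound(s_5, k_1) = 0xCD
s_7 = InvRound(s_6, k_0) = 0xCC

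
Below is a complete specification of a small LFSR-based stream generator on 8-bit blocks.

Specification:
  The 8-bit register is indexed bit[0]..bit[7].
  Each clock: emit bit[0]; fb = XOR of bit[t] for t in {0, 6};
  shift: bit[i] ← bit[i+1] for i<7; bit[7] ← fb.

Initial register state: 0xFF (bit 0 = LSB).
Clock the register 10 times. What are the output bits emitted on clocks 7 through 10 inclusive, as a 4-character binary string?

1100

reg_0 = 0xFF
clock 1: out=1, reg = 0x7F
clock 2: out=1, reg = 0x3F
clock 3: out=1, reg = 0x9F
clock 4: out=1, reg = 0xCF
clock 5: out=1, reg = 0x67
clock 6: out=1, reg = 0x33
clock 7: out=1, reg = 0x99
clock 8: out=1, reg = 0xCC
clock 9: out=0, reg = 0xE6
clock 10: out=0, reg = 0xF3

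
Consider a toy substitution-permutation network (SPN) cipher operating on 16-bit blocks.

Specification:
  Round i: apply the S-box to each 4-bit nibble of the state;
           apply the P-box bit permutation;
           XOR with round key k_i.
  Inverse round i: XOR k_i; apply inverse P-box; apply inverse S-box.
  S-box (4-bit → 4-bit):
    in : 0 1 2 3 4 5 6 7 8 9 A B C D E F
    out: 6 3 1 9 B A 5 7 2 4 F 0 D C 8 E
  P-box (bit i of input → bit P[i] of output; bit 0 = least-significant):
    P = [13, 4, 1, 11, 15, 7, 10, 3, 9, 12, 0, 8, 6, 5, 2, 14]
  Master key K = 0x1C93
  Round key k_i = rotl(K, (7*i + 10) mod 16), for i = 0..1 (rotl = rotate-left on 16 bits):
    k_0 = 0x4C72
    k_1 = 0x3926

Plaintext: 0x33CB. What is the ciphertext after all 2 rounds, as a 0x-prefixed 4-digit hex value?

s_0 = plaintext = 0x33CB
s_1 = Round(s_0, k_0) = 0x8B3A
s_2 = Round(s_1, k_1) = 0x911C

0x911C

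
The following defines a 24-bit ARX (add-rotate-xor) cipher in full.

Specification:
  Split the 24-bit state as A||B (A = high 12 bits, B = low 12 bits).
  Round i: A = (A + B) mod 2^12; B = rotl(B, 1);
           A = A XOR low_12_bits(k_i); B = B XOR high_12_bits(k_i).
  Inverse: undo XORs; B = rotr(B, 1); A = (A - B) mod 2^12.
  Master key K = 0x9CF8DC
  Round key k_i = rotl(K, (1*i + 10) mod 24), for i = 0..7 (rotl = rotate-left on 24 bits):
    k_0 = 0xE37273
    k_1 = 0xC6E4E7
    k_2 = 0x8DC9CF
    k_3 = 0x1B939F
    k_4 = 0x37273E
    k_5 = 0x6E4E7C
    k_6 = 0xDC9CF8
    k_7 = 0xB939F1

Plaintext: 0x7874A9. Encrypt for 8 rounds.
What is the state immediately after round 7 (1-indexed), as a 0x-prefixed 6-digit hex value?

0x47294C

s_0 = plaintext = 0x7874A9
s_1 = Round(s_0, k_0) = 0xE43765
s_2 = Round(s_1, k_1) = 0x14F2A4
s_3 = Round(s_2, k_2) = 0xA3CD94
s_4 = Round(s_3, k_3) = 0x44FA90
s_5 = Round(s_4, k_4) = 0x9E1653
s_6 = Round(s_5, k_5) = 0xE48A42
s_7 = Round(s_6, k_6) = 0x47294C
s_8 = Round(s_7, k_7) = 0x44F90A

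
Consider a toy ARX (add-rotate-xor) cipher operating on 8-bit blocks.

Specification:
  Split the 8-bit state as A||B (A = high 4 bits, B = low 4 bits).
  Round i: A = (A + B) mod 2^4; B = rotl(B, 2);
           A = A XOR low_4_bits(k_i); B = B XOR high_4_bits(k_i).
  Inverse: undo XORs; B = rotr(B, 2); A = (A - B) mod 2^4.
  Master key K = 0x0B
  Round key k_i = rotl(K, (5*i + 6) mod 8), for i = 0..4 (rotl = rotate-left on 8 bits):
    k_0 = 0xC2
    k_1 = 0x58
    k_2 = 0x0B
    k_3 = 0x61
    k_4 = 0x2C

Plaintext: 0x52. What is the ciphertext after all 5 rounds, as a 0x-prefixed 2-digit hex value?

s_0 = plaintext = 0x52
s_1 = Round(s_0, k_0) = 0x54
s_2 = Round(s_1, k_1) = 0x14
s_3 = Round(s_2, k_2) = 0xE1
s_4 = Round(s_3, k_3) = 0xE2
s_5 = Round(s_4, k_4) = 0xCA

0xCA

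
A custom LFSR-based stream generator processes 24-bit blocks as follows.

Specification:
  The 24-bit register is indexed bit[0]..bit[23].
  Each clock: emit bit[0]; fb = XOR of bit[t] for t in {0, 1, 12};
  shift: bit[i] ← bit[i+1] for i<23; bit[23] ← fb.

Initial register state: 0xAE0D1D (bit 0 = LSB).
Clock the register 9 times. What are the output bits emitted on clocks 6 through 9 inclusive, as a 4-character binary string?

reg_0 = 0xAE0D1D
clock 1: out=1, reg = 0xD7068E
clock 2: out=0, reg = 0xEB8347
clock 3: out=1, reg = 0x75C1A3
clock 4: out=1, reg = 0x3AE0D1
clock 5: out=1, reg = 0x9D7068
clock 6: out=0, reg = 0xCEB834
clock 7: out=0, reg = 0xE75C1A
clock 8: out=0, reg = 0x73AE0D
clock 9: out=1, reg = 0xB9D706

0001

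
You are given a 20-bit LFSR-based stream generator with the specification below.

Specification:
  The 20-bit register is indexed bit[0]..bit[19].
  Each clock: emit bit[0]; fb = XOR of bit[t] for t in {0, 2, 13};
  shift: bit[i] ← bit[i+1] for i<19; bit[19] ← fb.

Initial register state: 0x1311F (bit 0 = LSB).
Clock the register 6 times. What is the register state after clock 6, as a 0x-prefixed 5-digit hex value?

0x444C4

reg_0 = 0x1311F
clock 1: out=1, reg = 0x8988F
clock 2: out=1, reg = 0x44C47
clock 3: out=1, reg = 0x22623
clock 4: out=1, reg = 0x11311
clock 5: out=1, reg = 0x88988
clock 6: out=0, reg = 0x444C4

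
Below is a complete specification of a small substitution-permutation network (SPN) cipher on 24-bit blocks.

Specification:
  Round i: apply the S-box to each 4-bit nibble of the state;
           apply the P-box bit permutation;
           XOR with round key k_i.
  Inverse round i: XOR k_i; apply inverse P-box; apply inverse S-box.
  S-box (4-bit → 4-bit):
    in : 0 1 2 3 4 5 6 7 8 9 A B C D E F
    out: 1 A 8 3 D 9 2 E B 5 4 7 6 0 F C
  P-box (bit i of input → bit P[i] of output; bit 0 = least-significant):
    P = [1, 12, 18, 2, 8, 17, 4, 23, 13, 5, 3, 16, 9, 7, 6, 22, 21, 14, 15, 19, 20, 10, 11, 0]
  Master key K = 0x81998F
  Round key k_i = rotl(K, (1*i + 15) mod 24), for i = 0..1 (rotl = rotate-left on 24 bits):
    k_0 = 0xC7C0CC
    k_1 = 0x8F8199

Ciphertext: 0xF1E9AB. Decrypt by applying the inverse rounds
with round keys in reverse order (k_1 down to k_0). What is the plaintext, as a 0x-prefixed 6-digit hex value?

0x57553F

s_0 = ciphertext = 0xF1E9AB
s_1 = InvRound(s_0, k_1) = 0x9823C9
s_2 = InvRound(s_1, k_0) = 0x57553F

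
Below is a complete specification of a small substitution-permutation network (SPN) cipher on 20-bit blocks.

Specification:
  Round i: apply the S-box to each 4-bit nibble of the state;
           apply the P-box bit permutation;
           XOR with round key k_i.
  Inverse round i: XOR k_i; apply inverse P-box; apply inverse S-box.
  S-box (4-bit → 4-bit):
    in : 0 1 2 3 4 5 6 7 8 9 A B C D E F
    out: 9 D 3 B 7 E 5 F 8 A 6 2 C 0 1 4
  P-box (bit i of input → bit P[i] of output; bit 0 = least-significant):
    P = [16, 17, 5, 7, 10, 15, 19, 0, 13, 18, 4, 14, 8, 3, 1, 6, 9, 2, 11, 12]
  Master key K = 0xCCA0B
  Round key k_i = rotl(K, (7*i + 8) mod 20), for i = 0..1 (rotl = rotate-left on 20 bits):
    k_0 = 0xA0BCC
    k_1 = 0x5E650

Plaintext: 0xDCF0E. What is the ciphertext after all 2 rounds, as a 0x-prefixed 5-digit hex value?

s_0 = plaintext = 0xDCF0E
s_1 = Round(s_0, k_0) = 0xB0F9F
s_2 = Round(s_1, k_1) = 0x56725

0x56725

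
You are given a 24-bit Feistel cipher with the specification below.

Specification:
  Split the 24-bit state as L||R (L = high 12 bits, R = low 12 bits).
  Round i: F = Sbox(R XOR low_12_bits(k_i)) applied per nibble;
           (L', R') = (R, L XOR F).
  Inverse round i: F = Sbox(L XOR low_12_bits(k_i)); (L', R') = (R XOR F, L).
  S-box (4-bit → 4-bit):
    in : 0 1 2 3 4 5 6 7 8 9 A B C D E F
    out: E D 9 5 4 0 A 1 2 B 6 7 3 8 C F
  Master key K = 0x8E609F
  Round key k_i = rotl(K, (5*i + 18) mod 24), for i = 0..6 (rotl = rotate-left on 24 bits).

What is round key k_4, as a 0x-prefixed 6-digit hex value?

0x27E398

K = 0x8E609F
k_0 = rotl(K, (5*0+18) mod 24) = rotl(K, 18) = 0x7E3982
k_1 = rotl(K, (5*1+18) mod 24) = rotl(K, 23) = 0xC7304F
k_2 = rotl(K, (5*2+18) mod 24) = rotl(K, 4) = 0xE609F8
k_3 = rotl(K, (5*3+18) mod 24) = rotl(K, 9) = 0xC13F1C
k_4 = rotl(K, (5*4+18) mod 24) = rotl(K, 14) = 0x27E398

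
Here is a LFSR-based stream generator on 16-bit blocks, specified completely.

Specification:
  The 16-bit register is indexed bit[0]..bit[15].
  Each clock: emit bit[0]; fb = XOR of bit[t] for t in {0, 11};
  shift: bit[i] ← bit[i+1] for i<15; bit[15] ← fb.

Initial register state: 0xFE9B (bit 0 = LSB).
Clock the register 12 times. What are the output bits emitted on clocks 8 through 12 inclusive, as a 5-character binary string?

reg_0 = 0xFE9B
clock 1: out=1, reg = 0x7F4D
clock 2: out=1, reg = 0x3FA6
clock 3: out=0, reg = 0x9FD3
clock 4: out=1, reg = 0x4FE9
clock 5: out=1, reg = 0x27F4
clock 6: out=0, reg = 0x13FA
clock 7: out=0, reg = 0x09FD
clock 8: out=1, reg = 0x04FE
clock 9: out=0, reg = 0x027F
clock 10: out=1, reg = 0x813F
clock 11: out=1, reg = 0xC09F
clock 12: out=1, reg = 0xE04F

10111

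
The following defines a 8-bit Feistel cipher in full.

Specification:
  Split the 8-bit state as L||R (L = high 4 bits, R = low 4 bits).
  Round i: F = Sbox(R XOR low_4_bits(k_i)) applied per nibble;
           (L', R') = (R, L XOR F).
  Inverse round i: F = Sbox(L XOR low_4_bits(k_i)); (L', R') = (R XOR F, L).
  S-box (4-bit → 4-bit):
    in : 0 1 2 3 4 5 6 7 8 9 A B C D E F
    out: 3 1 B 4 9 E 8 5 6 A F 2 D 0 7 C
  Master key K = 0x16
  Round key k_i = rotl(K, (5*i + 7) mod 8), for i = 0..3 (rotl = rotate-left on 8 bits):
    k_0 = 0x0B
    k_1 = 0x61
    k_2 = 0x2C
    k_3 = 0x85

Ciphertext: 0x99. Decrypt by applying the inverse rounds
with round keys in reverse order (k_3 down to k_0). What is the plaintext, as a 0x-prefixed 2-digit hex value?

s_0 = ciphertext = 0x99
s_1 = InvRound(s_0, k_3) = 0x49
s_2 = InvRound(s_1, k_2) = 0xF4
s_3 = InvRound(s_2, k_1) = 0x3F
s_4 = InvRound(s_3, k_0) = 0x93

0x93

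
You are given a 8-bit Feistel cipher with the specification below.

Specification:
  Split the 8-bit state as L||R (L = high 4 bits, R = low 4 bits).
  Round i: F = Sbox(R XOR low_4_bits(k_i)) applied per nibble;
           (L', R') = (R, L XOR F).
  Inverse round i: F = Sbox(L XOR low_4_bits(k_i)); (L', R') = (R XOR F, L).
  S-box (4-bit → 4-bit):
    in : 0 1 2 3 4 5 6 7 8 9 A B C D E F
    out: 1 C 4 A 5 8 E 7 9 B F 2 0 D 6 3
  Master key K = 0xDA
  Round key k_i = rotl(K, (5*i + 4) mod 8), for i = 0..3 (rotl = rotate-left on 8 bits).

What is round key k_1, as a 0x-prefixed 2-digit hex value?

K = 0xDA
k_0 = rotl(K, (5*0+4) mod 8) = rotl(K, 4) = 0xAD
k_1 = rotl(K, (5*1+4) mod 8) = rotl(K, 1) = 0xB5

0xB5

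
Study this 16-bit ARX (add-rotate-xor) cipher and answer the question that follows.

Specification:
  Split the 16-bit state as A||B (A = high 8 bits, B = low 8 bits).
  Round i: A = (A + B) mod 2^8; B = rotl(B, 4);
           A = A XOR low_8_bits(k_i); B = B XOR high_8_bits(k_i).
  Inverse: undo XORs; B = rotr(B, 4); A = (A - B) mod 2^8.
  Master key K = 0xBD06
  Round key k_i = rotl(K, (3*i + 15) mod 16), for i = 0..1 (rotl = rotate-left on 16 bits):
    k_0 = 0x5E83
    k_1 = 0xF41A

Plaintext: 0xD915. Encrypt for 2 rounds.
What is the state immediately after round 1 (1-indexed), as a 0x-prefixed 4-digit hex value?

0x6D0F

s_0 = plaintext = 0xD915
s_1 = Round(s_0, k_0) = 0x6D0F
s_2 = Round(s_1, k_1) = 0x6604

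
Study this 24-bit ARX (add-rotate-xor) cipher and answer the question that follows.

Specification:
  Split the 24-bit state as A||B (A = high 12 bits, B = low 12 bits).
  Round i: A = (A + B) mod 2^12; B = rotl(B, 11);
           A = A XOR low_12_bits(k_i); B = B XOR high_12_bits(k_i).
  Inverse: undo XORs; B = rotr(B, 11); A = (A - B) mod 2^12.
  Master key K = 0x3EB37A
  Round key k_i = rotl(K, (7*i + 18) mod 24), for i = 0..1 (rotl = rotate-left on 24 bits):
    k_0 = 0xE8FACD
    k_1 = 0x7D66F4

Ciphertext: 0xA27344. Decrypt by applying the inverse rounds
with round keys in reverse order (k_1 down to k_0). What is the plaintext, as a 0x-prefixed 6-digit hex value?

s_0 = ciphertext = 0xA27344
s_1 = InvRound(s_0, k_1) = 0x3AF924
s_2 = InvRound(s_1, k_0) = 0xA0CF56

0xA0CF56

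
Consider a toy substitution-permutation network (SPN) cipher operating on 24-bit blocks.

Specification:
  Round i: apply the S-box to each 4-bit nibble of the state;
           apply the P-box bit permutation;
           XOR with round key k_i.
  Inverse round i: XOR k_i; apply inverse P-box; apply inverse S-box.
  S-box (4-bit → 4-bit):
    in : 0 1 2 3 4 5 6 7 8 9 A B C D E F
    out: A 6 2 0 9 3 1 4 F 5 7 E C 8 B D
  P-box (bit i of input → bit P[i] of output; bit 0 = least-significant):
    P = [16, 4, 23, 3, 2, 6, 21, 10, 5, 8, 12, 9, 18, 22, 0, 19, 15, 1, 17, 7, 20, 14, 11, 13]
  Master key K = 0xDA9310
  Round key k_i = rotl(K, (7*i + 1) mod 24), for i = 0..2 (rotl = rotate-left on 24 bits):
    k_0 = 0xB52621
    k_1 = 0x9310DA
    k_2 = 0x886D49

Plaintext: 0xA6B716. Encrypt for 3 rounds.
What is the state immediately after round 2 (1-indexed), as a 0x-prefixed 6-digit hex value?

0x9D3B67

s_0 = plaintext = 0xA6B716
s_1 = Round(s_0, k_0) = 0xCCFE60
s_2 = Round(s_1, k_1) = 0x9D3B67
s_3 = Round(s_2, k_2) = 0x1876CD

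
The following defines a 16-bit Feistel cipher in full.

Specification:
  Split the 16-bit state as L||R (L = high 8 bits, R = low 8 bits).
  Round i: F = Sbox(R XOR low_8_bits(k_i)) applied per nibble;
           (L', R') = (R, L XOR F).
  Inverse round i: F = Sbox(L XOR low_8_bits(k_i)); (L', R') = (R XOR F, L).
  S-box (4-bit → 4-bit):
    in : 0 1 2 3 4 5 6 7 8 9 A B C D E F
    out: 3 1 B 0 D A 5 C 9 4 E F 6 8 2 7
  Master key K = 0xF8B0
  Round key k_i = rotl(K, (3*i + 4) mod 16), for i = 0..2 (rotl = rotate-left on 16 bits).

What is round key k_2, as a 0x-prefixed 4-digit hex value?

0xC3E2

K = 0xF8B0
k_0 = rotl(K, (3*0+4) mod 16) = rotl(K, 4) = 0x8B0F
k_1 = rotl(K, (3*1+4) mod 16) = rotl(K, 7) = 0x587C
k_2 = rotl(K, (3*2+4) mod 16) = rotl(K, 10) = 0xC3E2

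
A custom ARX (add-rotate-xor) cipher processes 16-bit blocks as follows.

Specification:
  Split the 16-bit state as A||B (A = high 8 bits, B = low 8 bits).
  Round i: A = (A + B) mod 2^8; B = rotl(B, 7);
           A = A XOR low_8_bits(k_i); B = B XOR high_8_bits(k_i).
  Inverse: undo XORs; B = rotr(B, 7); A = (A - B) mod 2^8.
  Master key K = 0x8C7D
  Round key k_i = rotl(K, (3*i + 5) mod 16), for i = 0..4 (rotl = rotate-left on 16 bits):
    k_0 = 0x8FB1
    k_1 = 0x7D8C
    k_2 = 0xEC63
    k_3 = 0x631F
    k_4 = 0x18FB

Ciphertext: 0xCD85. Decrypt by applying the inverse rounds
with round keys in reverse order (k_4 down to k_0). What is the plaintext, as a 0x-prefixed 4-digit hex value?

s_0 = ciphertext = 0xCD85
s_1 = InvRound(s_0, k_4) = 0xFB3B
s_2 = InvRound(s_1, k_3) = 0x34B0
s_3 = InvRound(s_2, k_2) = 0x9FB8
s_4 = InvRound(s_3, k_1) = 0x888B
s_5 = InvRound(s_4, k_0) = 0x3108

0x3108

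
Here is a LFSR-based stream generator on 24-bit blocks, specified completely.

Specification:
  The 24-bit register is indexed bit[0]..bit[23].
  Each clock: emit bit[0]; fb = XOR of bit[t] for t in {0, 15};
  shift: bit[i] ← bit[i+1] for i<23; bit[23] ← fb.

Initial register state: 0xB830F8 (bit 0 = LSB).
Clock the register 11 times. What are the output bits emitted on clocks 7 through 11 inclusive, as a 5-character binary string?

11000

reg_0 = 0xB830F8
clock 1: out=0, reg = 0x5C187C
clock 2: out=0, reg = 0x2E0C3E
clock 3: out=0, reg = 0x17061F
clock 4: out=1, reg = 0x8B830F
clock 5: out=1, reg = 0x45C187
clock 6: out=1, reg = 0x22E0C3
clock 7: out=1, reg = 0x117061
clock 8: out=1, reg = 0x88B830
clock 9: out=0, reg = 0xC45C18
clock 10: out=0, reg = 0x622E0C
clock 11: out=0, reg = 0x311706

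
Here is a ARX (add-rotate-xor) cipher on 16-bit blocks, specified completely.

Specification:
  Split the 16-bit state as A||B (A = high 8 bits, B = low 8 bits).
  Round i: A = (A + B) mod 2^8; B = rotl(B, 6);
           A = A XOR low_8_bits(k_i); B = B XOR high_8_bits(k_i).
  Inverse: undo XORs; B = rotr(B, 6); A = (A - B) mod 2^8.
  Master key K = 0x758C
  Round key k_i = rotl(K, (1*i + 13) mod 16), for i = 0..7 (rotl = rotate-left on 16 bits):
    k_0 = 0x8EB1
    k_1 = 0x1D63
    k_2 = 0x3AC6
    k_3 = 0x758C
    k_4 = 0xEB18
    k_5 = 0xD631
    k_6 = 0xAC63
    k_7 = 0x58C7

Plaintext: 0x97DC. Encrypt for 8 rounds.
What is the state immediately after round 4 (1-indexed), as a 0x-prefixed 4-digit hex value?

s_0 = plaintext = 0x97DC
s_1 = Round(s_0, k_0) = 0xC2B9
s_2 = Round(s_1, k_1) = 0x1873
s_3 = Round(s_2, k_2) = 0x4DE6
s_4 = Round(s_3, k_3) = 0xBFCC
s_5 = Round(s_4, k_4) = 0x93D8
s_6 = Round(s_5, k_5) = 0x5AE0
s_7 = Round(s_6, k_6) = 0x5994
s_8 = Round(s_7, k_7) = 0x2A7D

0xBFCC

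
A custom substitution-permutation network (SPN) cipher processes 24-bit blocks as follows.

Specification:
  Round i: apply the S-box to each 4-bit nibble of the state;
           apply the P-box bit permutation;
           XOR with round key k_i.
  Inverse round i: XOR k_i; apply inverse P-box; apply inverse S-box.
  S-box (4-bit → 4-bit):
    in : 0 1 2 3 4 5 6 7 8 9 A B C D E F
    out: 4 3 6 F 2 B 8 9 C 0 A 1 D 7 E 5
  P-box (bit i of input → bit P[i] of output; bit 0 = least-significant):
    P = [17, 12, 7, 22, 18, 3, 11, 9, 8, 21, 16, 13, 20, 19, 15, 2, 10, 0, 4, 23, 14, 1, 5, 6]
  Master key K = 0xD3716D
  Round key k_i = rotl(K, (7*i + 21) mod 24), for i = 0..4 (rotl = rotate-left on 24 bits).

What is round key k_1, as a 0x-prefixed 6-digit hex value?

K = 0xD3716D
k_0 = rotl(K, (7*0+21) mod 24) = rotl(K, 21) = 0xBA6E2D
k_1 = rotl(K, (7*1+21) mod 24) = rotl(K, 4) = 0x3716DD

0x3716DD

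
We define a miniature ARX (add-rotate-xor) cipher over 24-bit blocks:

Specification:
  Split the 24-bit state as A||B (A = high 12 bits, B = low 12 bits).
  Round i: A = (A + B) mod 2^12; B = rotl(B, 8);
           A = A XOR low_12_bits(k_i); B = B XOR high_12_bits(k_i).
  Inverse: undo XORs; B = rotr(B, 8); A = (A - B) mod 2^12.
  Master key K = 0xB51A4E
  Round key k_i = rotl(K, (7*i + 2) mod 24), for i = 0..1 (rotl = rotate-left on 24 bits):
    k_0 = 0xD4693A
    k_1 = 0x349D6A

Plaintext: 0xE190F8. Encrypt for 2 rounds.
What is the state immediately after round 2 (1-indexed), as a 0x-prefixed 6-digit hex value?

0x61EA1D

s_0 = plaintext = 0xE190F8
s_1 = Round(s_0, k_0) = 0x62B549
s_2 = Round(s_1, k_1) = 0x61EA1D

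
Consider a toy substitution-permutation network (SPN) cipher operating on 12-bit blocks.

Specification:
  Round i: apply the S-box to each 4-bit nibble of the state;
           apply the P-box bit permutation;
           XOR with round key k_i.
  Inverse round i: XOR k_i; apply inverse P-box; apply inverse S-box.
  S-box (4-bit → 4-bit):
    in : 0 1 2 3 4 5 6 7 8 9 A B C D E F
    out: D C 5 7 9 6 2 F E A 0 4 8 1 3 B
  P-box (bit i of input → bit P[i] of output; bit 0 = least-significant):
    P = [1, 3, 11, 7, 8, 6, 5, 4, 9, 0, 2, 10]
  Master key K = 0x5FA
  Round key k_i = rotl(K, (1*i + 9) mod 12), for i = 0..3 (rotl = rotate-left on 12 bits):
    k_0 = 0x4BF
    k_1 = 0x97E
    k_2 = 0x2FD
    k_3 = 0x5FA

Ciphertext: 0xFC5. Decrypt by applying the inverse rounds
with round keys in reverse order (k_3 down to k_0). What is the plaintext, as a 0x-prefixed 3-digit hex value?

s_0 = ciphertext = 0xFC5
s_1 = InvRound(s_0, k_3) = 0x313
s_2 = InvRound(s_1, k_2) = 0xB3F
s_3 = InvRound(s_2, k_1) = 0xE6A
s_4 = InvRound(s_3, k_0) = 0x391

0x391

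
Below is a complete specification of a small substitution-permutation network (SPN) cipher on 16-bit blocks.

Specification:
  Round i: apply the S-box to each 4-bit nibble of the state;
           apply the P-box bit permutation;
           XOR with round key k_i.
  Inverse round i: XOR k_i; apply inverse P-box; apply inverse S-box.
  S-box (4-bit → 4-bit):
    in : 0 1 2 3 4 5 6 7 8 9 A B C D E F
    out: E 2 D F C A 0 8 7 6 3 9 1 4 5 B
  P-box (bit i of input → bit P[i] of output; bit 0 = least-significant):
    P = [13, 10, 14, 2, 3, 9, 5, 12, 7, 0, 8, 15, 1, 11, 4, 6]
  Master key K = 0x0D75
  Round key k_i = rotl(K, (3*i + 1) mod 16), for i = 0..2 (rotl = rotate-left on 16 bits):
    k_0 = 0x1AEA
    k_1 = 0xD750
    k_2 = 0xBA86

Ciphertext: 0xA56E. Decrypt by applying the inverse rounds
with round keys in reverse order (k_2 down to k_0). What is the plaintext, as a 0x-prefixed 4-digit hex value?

0x9684

s_0 = ciphertext = 0xA56E
s_1 = InvRound(s_0, k_2) = 0x5E31
s_2 = InvRound(s_1, k_1) = 0x50D6
s_3 = InvRound(s_2, k_0) = 0x9684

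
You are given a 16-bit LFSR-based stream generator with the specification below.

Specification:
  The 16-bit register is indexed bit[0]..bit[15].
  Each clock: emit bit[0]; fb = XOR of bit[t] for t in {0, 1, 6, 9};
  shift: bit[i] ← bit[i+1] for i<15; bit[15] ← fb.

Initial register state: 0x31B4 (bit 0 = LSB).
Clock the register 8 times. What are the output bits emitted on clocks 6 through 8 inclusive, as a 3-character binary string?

101

reg_0 = 0x31B4
clock 1: out=0, reg = 0x18DA
clock 2: out=0, reg = 0x0C6D
clock 3: out=1, reg = 0x0636
clock 4: out=0, reg = 0x031B
clock 5: out=1, reg = 0x818D
clock 6: out=1, reg = 0xC0C6
clock 7: out=0, reg = 0x6063
clock 8: out=1, reg = 0xB031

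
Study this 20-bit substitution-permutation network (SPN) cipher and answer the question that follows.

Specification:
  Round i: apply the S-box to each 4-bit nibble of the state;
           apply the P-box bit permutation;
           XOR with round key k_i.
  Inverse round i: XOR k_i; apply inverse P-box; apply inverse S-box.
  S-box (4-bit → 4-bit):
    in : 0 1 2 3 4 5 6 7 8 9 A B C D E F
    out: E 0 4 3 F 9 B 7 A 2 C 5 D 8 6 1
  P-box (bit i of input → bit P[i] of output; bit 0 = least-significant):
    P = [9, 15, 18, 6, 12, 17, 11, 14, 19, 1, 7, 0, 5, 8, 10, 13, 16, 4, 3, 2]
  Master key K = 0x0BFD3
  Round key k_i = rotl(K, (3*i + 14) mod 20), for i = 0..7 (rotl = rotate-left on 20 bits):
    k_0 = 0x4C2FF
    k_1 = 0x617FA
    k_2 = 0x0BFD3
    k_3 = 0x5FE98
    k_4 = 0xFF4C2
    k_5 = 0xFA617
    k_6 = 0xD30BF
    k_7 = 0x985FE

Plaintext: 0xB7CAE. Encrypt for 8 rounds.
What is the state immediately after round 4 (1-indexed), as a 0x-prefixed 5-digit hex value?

s_0 = plaintext = 0xB7CAE
s_1 = Round(s_0, k_0) = 0x90F56
s_2 = Round(s_1, k_1) = 0xEE0AA
s_3 = Round(s_2, k_2) = 0x4F208
s_4 = Round(s_3, k_3) = 0x63664
s_5 = Round(s_4, k_4) = 0x027B5
s_6 = Round(s_5, k_5) = 0x7B8C9
s_7 = Round(s_6, k_6) = 0xCEC84
s_8 = Round(s_7, k_7) = 0x64233

0x63664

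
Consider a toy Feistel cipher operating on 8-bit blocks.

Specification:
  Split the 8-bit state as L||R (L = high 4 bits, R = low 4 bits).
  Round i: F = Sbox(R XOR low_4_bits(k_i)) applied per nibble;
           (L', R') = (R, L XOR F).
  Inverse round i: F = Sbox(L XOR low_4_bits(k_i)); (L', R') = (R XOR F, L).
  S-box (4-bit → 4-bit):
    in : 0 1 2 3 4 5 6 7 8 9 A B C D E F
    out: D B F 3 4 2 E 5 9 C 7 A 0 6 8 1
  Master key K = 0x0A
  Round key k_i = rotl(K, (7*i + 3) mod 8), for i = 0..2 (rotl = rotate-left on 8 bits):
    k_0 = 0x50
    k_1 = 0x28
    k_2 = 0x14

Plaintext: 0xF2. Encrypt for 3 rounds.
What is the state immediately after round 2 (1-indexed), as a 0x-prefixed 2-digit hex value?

s_0 = plaintext = 0xF2
s_1 = Round(s_0, k_0) = 0x20
s_2 = Round(s_1, k_1) = 0x0B
s_3 = Round(s_2, k_2) = 0xB1

0x0B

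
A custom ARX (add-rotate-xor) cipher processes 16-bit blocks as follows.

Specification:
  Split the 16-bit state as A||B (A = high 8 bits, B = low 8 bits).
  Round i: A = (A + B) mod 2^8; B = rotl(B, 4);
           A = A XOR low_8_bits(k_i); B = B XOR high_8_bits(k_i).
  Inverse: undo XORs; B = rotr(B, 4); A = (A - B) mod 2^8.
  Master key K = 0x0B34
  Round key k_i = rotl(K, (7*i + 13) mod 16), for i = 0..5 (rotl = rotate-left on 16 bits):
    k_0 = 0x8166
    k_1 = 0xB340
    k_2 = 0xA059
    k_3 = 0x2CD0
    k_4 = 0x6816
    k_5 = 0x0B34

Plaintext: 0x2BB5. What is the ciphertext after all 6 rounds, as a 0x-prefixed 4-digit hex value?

s_0 = plaintext = 0x2BB5
s_1 = Round(s_0, k_0) = 0x86DA
s_2 = Round(s_1, k_1) = 0x201E
s_3 = Round(s_2, k_2) = 0x6741
s_4 = Round(s_3, k_3) = 0x7838
s_5 = Round(s_4, k_4) = 0xA6EB
s_6 = Round(s_5, k_5) = 0xA5B5

0xA5B5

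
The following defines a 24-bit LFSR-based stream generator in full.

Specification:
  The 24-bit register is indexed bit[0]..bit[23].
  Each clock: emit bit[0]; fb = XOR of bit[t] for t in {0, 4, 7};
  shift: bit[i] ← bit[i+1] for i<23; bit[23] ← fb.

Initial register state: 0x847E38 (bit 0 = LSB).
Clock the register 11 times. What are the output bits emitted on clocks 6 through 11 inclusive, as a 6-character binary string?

100011

reg_0 = 0x847E38
clock 1: out=0, reg = 0xC23F1C
clock 2: out=0, reg = 0xE11F8E
clock 3: out=0, reg = 0xF08FC7
clock 4: out=1, reg = 0x7847E3
clock 5: out=1, reg = 0x3C23F1
clock 6: out=1, reg = 0x9E11F8
clock 7: out=0, reg = 0x4F08FC
clock 8: out=0, reg = 0x27847E
clock 9: out=0, reg = 0x93C23F
clock 10: out=1, reg = 0x49E11F
clock 11: out=1, reg = 0x24F08F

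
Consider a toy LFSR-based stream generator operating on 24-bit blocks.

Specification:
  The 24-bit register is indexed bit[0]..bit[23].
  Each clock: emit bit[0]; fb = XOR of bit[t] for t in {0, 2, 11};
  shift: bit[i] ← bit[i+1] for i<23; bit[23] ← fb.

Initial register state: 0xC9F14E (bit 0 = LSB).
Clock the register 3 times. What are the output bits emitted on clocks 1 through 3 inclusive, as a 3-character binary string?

reg_0 = 0xC9F14E
clock 1: out=0, reg = 0xE4F8A7
clock 2: out=1, reg = 0xF27C53
clock 3: out=1, reg = 0x793E29

011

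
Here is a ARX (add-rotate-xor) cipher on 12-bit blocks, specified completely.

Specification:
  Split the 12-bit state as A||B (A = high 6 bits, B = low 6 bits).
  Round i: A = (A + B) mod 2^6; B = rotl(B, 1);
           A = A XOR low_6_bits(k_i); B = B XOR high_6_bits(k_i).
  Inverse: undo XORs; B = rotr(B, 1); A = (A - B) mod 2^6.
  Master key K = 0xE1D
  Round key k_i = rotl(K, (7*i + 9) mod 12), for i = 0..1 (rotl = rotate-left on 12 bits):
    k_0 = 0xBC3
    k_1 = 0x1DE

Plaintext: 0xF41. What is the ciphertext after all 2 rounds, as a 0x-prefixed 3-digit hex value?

0xD1C

s_0 = plaintext = 0xF41
s_1 = Round(s_0, k_0) = 0xF6D
s_2 = Round(s_1, k_1) = 0xD1C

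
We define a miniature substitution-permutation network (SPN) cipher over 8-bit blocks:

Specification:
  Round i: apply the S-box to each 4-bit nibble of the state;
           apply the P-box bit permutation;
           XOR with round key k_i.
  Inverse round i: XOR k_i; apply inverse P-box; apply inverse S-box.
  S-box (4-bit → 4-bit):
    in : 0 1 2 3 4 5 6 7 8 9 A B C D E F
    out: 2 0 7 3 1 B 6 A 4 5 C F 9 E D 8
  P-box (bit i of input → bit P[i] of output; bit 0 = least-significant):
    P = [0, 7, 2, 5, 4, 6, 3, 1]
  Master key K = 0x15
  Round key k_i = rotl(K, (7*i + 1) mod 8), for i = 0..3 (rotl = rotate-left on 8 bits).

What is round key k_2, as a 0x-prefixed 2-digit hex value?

K = 0x15
k_0 = rotl(K, (7*0+1) mod 8) = rotl(K, 1) = 0x2A
k_1 = rotl(K, (7*1+1) mod 8) = rotl(K, 0) = 0x15
k_2 = rotl(K, (7*2+1) mod 8) = rotl(K, 7) = 0x8A

0x8A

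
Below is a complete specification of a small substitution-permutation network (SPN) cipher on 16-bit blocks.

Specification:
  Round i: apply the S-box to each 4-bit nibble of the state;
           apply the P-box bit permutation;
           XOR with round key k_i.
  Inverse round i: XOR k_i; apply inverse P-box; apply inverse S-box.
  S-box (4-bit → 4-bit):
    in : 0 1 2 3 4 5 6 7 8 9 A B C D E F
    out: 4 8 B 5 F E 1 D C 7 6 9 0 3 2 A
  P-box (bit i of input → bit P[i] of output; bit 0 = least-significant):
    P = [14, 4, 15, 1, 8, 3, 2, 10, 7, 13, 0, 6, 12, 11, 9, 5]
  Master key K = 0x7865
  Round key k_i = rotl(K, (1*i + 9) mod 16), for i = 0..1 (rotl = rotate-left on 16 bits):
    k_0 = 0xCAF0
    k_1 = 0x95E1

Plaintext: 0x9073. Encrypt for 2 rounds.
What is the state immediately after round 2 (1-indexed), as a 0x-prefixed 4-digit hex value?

0x319A

s_0 = plaintext = 0x9073
s_1 = Round(s_0, k_0) = 0x15F5
s_2 = Round(s_1, k_1) = 0x319A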